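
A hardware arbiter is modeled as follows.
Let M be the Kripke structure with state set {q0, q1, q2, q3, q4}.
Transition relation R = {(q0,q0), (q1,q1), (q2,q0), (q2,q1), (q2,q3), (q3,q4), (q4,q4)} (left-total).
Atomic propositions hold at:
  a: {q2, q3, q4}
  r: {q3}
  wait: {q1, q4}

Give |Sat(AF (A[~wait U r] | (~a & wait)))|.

Sat(~wait) = {q0, q2, q3}
A[~wait U r]: least fixpoint, start Z0 = Sat(r) = {q3}, add states in Sat(~wait) with every successor in Z. Already a fixed point.
Sat(A[~wait U r]) = {q3}
Sat(~a) = {q0, q1}
Sat(~a & wait) = {q1}
Sat(A[~wait U r] | (~a & wait)) = {q1, q3}
AF (A[~wait U r] | (~a & wait)): least fixpoint, start Z0 = {q1, q3}, add states with every successor in Z. Already a fixed point.
Sat(AF (A[~wait U r] | (~a & wait))) = {q1, q3}
|Sat(AF (A[~wait U r] | (~a & wait)))| = |{q1, q3}| = 2.

2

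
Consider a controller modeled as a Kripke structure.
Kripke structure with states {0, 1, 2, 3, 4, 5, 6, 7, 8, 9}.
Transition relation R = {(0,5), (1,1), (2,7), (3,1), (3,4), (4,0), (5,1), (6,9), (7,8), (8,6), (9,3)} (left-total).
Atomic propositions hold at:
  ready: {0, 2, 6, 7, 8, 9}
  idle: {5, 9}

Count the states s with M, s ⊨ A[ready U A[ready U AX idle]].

5

Sat(AX idle) = {s : every successor in {5, 9}} = {0, 6}
A[ready U AX idle]: least fixpoint, start Z0 = Sat(AX idle) = {0, 6}, add states in Sat(ready) with every successor in Z. Z1 = {0, 6, 8}; Z2 = {0, 6, 7, 8}; Z3 = {0, 2, 6, 7, 8}; fixed.
Sat(A[ready U AX idle]) = {0, 2, 6, 7, 8}
A[ready U A[ready U AX idle]]: least fixpoint, start Z0 = Sat(A[ready U AX idle]) = {0, 2, 6, 7, 8}, add states in Sat(ready) with every successor in Z. Already a fixed point.
Sat(A[ready U A[ready U AX idle]]) = {0, 2, 6, 7, 8}
|Sat(A[ready U A[ready U AX idle]])| = |{0, 2, 6, 7, 8}| = 5.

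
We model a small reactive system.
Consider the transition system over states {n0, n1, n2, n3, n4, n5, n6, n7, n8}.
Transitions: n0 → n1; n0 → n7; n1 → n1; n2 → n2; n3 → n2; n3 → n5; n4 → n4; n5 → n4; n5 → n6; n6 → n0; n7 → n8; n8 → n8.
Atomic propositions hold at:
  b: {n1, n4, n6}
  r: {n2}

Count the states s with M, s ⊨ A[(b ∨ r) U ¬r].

8

Sat(b ∨ r) = {n1, n2, n4, n6}
Sat(¬r) = {n0, n1, n3, n4, n5, n6, n7, n8}
A[(b ∨ r) U ¬r]: least fixpoint, start Z0 = Sat(¬r) = {n0, n1, n3, n4, n5, n6, n7, n8}, add states in Sat(b ∨ r) with every successor in Z. Already a fixed point.
Sat(A[(b ∨ r) U ¬r]) = {n0, n1, n3, n4, n5, n6, n7, n8}
|Sat(A[(b ∨ r) U ¬r])| = |{n0, n1, n3, n4, n5, n6, n7, n8}| = 8.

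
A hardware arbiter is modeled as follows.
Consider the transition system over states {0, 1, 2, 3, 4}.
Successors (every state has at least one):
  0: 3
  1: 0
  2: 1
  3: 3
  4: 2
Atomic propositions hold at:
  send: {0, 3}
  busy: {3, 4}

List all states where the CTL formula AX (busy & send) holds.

{0, 3}

Sat(busy & send) = {3}
Sat(AX (busy & send)) = {s : every successor in {3}} = {0, 3}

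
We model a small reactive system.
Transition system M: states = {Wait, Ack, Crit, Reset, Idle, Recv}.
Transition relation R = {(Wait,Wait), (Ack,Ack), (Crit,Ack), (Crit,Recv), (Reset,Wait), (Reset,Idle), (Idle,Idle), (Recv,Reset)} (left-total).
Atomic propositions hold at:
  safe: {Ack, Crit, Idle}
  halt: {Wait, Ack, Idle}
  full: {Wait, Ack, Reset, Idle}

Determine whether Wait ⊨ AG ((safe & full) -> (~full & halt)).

Yes

Sat(safe & full) = {Ack, Idle}
Sat(~full) = {Crit, Recv}
Sat(~full & halt) = ∅
Sat((safe & full) -> (~full & halt)) = {Wait, Crit, Reset, Recv}
AG ((safe & full) -> (~full & halt)): greatest fixpoint, start Z0 = {Wait, Crit, Reset, Recv}, keep only states in Sat with every successor in Z. Z1 = {Wait, Recv}; Z2 = {Wait}; fixed.
Sat(AG ((safe & full) -> (~full & halt))) = {Wait}
Wait ∈ Sat(AG ((safe & full) -> (~full & halt))) = {Wait}, so the formula holds at Wait.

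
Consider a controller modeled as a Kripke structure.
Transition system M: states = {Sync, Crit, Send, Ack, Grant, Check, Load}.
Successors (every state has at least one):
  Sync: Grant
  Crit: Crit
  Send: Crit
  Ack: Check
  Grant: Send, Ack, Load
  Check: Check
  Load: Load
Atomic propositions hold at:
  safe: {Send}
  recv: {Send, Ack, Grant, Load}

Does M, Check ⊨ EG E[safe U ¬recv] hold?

Yes

Sat(¬recv) = {Sync, Crit, Check}
E[safe U ¬recv]: least fixpoint, start Z0 = Sat(¬recv) = {Sync, Crit, Check}, add states in Sat(safe) with some successor in Z. Z1 = {Sync, Crit, Send, Check}; fixed.
Sat(E[safe U ¬recv]) = {Sync, Crit, Send, Check}
EG E[safe U ¬recv]: greatest fixpoint, start Z0 = {Sync, Crit, Send, Check}, keep only states in Sat with some successor in Z. Z1 = {Crit, Send, Check}; fixed.
Sat(EG E[safe U ¬recv]) = {Crit, Send, Check}
Check ∈ Sat(EG E[safe U ¬recv]) = {Crit, Send, Check}, so the formula holds at Check.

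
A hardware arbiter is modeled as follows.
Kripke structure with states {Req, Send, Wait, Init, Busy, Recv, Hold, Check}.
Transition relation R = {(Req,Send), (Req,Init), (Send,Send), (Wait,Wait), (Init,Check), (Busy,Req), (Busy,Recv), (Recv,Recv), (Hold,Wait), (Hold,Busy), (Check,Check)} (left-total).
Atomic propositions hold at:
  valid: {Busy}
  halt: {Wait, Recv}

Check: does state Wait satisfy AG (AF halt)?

Yes

AF halt: least fixpoint, start Z0 = {Wait, Recv}, add states with every successor in Z. Already a fixed point.
Sat(AF halt) = {Wait, Recv}
AG (AF halt): greatest fixpoint, start Z0 = {Wait, Recv}, keep only states in Sat with every successor in Z. Already a fixed point.
Sat(AG (AF halt)) = {Wait, Recv}
Wait ∈ Sat(AG (AF halt)) = {Wait, Recv}, so the formula holds at Wait.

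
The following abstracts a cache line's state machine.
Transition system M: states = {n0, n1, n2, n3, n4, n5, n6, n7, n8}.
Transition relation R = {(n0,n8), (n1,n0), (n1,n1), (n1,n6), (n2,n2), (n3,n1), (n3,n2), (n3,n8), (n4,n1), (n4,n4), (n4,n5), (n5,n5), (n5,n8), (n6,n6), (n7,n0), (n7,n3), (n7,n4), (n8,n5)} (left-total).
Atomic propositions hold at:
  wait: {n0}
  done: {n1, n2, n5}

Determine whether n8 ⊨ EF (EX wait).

Sat(EX wait) = {s : some successor in {n0}} = {n1, n7}
EF (EX wait): least fixpoint, start Z0 = {n1, n7}, add states with some successor in Z. Z1 = {n1, n3, n4, n7}; fixed.
Sat(EF (EX wait)) = {n1, n3, n4, n7}
n8 ∉ Sat(EF (EX wait)) = {n1, n3, n4, n7}, so the formula does not hold at n8.

No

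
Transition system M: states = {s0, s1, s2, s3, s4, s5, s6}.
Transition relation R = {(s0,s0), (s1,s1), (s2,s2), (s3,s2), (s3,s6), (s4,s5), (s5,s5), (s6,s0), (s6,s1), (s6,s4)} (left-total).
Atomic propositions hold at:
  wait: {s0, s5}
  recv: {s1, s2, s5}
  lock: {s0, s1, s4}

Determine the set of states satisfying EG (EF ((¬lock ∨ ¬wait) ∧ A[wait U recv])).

{s1, s2, s3, s4, s5, s6}

Sat(¬lock) = {s2, s3, s5, s6}
Sat(¬wait) = {s1, s2, s3, s4, s6}
Sat(¬lock ∨ ¬wait) = {s1, s2, s3, s4, s5, s6}
A[wait U recv]: least fixpoint, start Z0 = Sat(recv) = {s1, s2, s5}, add states in Sat(wait) with every successor in Z. Already a fixed point.
Sat(A[wait U recv]) = {s1, s2, s5}
Sat((¬lock ∨ ¬wait) ∧ A[wait U recv]) = {s1, s2, s5}
EF ((¬lock ∨ ¬wait) ∧ A[wait U recv]): least fixpoint, start Z0 = {s1, s2, s5}, add states with some successor in Z. Z1 = {s1, s2, s3, s4, s5, s6}; fixed.
Sat(EF ((¬lock ∨ ¬wait) ∧ A[wait U recv])) = {s1, s2, s3, s4, s5, s6}
EG (EF ((¬lock ∨ ¬wait) ∧ A[wait U recv])): greatest fixpoint, start Z0 = {s1, s2, s3, s4, s5, s6}, keep only states in Sat with some successor in Z. Already a fixed point.
Sat(EG (EF ((¬lock ∨ ¬wait) ∧ A[wait U recv]))) = {s1, s2, s3, s4, s5, s6}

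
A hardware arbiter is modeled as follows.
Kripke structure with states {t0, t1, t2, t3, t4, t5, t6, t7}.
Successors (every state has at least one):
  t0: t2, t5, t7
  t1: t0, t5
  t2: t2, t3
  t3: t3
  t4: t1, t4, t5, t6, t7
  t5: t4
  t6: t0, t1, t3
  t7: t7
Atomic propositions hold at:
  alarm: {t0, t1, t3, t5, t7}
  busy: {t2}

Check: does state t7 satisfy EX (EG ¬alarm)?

Sat(¬alarm) = {t2, t4, t6}
EG ¬alarm: greatest fixpoint, start Z0 = {t2, t4, t6}, keep only states in Sat with some successor in Z. Z1 = {t2, t4}; fixed.
Sat(EG ¬alarm) = {t2, t4}
Sat(EX (EG ¬alarm)) = {s : some successor in {t2, t4}} = {t0, t2, t4, t5}
t7 ∉ Sat(EX (EG ¬alarm)) = {t0, t2, t4, t5}, so the formula does not hold at t7.

No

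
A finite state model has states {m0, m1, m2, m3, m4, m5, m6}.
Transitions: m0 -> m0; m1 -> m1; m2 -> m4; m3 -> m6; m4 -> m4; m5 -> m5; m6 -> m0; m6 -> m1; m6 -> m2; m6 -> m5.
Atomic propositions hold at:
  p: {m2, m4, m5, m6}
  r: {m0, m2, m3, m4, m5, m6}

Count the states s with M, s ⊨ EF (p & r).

Sat(p & r) = {m2, m4, m5, m6}
EF (p & r): least fixpoint, start Z0 = {m2, m4, m5, m6}, add states with some successor in Z. Z1 = {m2, m3, m4, m5, m6}; fixed.
Sat(EF (p & r)) = {m2, m3, m4, m5, m6}
|Sat(EF (p & r))| = |{m2, m3, m4, m5, m6}| = 5.

5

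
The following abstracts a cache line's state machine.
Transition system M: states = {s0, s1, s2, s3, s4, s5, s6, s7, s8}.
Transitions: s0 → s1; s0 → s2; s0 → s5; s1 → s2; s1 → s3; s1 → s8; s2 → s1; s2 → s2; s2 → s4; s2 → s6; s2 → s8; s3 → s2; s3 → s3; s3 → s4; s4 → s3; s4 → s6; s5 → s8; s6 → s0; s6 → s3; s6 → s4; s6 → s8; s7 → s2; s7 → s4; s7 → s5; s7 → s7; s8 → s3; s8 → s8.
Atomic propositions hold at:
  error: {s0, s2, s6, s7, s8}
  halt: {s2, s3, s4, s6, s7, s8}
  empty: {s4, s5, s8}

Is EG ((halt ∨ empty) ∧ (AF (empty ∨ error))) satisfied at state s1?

Sat(halt ∨ empty) = {s2, s3, s4, s5, s6, s7, s8}
Sat(empty ∨ error) = {s0, s2, s4, s5, s6, s7, s8}
AF (empty ∨ error): least fixpoint, start Z0 = {s0, s2, s4, s5, s6, s7, s8}, add states with every successor in Z. Already a fixed point.
Sat(AF (empty ∨ error)) = {s0, s2, s4, s5, s6, s7, s8}
Sat((halt ∨ empty) ∧ (AF (empty ∨ error))) = {s2, s4, s5, s6, s7, s8}
EG ((halt ∨ empty) ∧ (AF (empty ∨ error))): greatest fixpoint, start Z0 = {s2, s4, s5, s6, s7, s8}, keep only states in Sat with some successor in Z. Already a fixed point.
Sat(EG ((halt ∨ empty) ∧ (AF (empty ∨ error)))) = {s2, s4, s5, s6, s7, s8}
s1 ∉ Sat(EG ((halt ∨ empty) ∧ (AF (empty ∨ error)))) = {s2, s4, s5, s6, s7, s8}, so the formula does not hold at s1.

No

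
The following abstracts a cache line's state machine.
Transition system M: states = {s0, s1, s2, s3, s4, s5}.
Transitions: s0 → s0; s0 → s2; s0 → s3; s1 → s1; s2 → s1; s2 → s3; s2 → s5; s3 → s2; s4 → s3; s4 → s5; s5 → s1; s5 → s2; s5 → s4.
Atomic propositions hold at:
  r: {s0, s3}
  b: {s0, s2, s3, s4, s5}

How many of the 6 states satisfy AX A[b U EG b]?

3

EG b: greatest fixpoint, start Z0 = {s0, s2, s3, s4, s5}, keep only states in Sat with some successor in Z. Already a fixed point.
Sat(EG b) = {s0, s2, s3, s4, s5}
A[b U EG b]: least fixpoint, start Z0 = Sat(EG b) = {s0, s2, s3, s4, s5}, add states in Sat(b) with every successor in Z. Already a fixed point.
Sat(A[b U EG b]) = {s0, s2, s3, s4, s5}
Sat(AX A[b U EG b]) = {s : every successor in {s0, s2, s3, s4, s5}} = {s0, s3, s4}
|Sat(AX A[b U EG b])| = |{s0, s3, s4}| = 3.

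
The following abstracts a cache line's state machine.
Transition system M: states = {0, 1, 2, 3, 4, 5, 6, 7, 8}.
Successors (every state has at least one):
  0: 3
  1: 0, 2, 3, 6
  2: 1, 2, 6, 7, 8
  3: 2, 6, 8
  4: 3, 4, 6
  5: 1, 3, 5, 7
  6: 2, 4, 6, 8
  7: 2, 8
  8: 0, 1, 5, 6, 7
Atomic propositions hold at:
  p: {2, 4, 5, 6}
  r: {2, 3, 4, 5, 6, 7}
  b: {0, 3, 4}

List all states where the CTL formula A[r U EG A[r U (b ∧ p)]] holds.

{4}

Sat(b ∧ p) = {4}
A[r U (b ∧ p)]: least fixpoint, start Z0 = Sat((b ∧ p)) = {4}, add states in Sat(r) with every successor in Z. Already a fixed point.
Sat(A[r U (b ∧ p)]) = {4}
EG A[r U (b ∧ p)]: greatest fixpoint, start Z0 = {4}, keep only states in Sat with some successor in Z. Already a fixed point.
Sat(EG A[r U (b ∧ p)]) = {4}
A[r U EG A[r U (b ∧ p)]]: least fixpoint, start Z0 = Sat(EG A[r U (b ∧ p)]) = {4}, add states in Sat(r) with every successor in Z. Already a fixed point.
Sat(A[r U EG A[r U (b ∧ p)]]) = {4}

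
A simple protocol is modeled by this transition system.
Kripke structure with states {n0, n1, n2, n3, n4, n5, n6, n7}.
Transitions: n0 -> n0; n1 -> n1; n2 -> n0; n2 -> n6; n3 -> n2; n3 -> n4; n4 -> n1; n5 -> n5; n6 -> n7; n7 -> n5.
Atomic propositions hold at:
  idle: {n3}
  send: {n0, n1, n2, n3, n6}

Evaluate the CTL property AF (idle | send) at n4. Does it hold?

Yes

Sat(idle | send) = {n0, n1, n2, n3, n6}
AF (idle | send): least fixpoint, start Z0 = {n0, n1, n2, n3, n6}, add states with every successor in Z. Z1 = {n0, n1, n2, n3, n4, n6}; fixed.
Sat(AF (idle | send)) = {n0, n1, n2, n3, n4, n6}
n4 ∈ Sat(AF (idle | send)) = {n0, n1, n2, n3, n4, n6}, so the formula holds at n4.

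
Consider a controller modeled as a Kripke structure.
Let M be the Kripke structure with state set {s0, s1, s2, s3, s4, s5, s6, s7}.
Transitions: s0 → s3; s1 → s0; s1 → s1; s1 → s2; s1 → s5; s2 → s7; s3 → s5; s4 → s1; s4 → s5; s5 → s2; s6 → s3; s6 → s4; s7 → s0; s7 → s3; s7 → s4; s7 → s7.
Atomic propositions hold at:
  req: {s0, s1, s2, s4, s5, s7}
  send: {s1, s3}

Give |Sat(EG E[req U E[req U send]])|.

7

E[req U send]: least fixpoint, start Z0 = Sat(send) = {s1, s3}, add states in Sat(req) with some successor in Z. Z1 = {s0, s1, s3, s4, s7}; Z2 = {s0, s1, s2, s3, s4, s7}; Z3 = {s0, s1, s2, s3, s4, s5, s7}; fixed.
Sat(E[req U send]) = {s0, s1, s2, s3, s4, s5, s7}
E[req U E[req U send]]: least fixpoint, start Z0 = Sat(E[req U send]) = {s0, s1, s2, s3, s4, s5, s7}, add states in Sat(req) with some successor in Z. Already a fixed point.
Sat(E[req U E[req U send]]) = {s0, s1, s2, s3, s4, s5, s7}
EG E[req U E[req U send]]: greatest fixpoint, start Z0 = {s0, s1, s2, s3, s4, s5, s7}, keep only states in Sat with some successor in Z. Already a fixed point.
Sat(EG E[req U E[req U send]]) = {s0, s1, s2, s3, s4, s5, s7}
|Sat(EG E[req U E[req U send]])| = |{s0, s1, s2, s3, s4, s5, s7}| = 7.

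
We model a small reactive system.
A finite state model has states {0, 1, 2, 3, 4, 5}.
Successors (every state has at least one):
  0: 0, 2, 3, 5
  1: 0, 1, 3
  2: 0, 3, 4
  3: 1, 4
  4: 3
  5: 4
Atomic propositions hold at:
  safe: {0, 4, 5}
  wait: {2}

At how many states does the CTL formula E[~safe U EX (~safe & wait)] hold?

4

Sat(~safe) = {1, 2, 3}
Sat(~safe & wait) = {2}
Sat(EX (~safe & wait)) = {s : some successor in {2}} = {0}
E[~safe U EX (~safe & wait)]: least fixpoint, start Z0 = Sat(EX (~safe & wait)) = {0}, add states in Sat(~safe) with some successor in Z. Z1 = {0, 1, 2}; Z2 = {0, 1, 2, 3}; fixed.
Sat(E[~safe U EX (~safe & wait)]) = {0, 1, 2, 3}
|Sat(E[~safe U EX (~safe & wait)])| = |{0, 1, 2, 3}| = 4.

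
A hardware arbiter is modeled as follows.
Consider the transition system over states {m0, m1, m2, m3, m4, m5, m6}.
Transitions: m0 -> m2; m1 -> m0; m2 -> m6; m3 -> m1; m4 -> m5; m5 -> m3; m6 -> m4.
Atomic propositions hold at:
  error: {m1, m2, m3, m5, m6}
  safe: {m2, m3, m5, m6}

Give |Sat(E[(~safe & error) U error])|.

5

Sat(~safe) = {m0, m1, m4}
Sat(~safe & error) = {m1}
E[(~safe & error) U error]: least fixpoint, start Z0 = Sat(error) = {m1, m2, m3, m5, m6}, add states in Sat(~safe & error) with some successor in Z. Already a fixed point.
Sat(E[(~safe & error) U error]) = {m1, m2, m3, m5, m6}
|Sat(E[(~safe & error) U error])| = |{m1, m2, m3, m5, m6}| = 5.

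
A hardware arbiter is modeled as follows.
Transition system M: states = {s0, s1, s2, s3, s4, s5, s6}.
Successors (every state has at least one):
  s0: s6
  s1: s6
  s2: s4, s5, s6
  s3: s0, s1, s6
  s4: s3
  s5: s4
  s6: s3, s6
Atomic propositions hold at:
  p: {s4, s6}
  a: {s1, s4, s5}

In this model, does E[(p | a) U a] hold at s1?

Sat(p | a) = {s1, s4, s5, s6}
E[(p | a) U a]: least fixpoint, start Z0 = Sat(a) = {s1, s4, s5}, add states in Sat(p | a) with some successor in Z. Already a fixed point.
Sat(E[(p | a) U a]) = {s1, s4, s5}
s1 ∈ Sat(E[(p | a) U a]) = {s1, s4, s5}, so the formula holds at s1.

Yes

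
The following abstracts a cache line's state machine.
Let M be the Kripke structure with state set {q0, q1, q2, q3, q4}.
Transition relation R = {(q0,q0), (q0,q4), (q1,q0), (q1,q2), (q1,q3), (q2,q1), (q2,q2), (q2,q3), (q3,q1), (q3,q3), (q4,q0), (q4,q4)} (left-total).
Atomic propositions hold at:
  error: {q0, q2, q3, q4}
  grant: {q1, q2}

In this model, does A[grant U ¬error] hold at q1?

Sat(¬error) = {q1}
A[grant U ¬error]: least fixpoint, start Z0 = Sat(¬error) = {q1}, add states in Sat(grant) with every successor in Z. Already a fixed point.
Sat(A[grant U ¬error]) = {q1}
q1 ∈ Sat(A[grant U ¬error]) = {q1}, so the formula holds at q1.

Yes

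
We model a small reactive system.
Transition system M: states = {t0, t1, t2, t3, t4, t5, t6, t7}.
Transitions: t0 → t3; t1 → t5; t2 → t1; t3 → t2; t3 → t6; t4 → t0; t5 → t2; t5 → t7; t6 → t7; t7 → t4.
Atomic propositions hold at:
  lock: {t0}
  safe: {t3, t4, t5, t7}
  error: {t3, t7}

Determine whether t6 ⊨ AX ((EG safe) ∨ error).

Yes

EG safe: greatest fixpoint, start Z0 = {t3, t4, t5, t7}, keep only states in Sat with some successor in Z. Z1 = {t5, t7}; Z2 = {t5}; Z3 = ∅; fixed.
Sat(EG safe) = ∅
Sat((EG safe) ∨ error) = {t3, t7}
Sat(AX ((EG safe) ∨ error)) = {s : every successor in {t3, t7}} = {t0, t6}
t6 ∈ Sat(AX ((EG safe) ∨ error)) = {t0, t6}, so the formula holds at t6.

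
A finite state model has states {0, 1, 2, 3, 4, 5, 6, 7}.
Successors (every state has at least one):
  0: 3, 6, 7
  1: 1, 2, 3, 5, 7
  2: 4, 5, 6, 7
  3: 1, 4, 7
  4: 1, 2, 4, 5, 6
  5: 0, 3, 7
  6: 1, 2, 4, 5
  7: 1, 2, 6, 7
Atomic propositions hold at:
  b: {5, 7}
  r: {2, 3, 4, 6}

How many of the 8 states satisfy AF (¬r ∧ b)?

2

Sat(¬r) = {0, 1, 5, 7}
Sat(¬r ∧ b) = {5, 7}
AF (¬r ∧ b): least fixpoint, start Z0 = {5, 7}, add states with every successor in Z. Already a fixed point.
Sat(AF (¬r ∧ b)) = {5, 7}
|Sat(AF (¬r ∧ b))| = |{5, 7}| = 2.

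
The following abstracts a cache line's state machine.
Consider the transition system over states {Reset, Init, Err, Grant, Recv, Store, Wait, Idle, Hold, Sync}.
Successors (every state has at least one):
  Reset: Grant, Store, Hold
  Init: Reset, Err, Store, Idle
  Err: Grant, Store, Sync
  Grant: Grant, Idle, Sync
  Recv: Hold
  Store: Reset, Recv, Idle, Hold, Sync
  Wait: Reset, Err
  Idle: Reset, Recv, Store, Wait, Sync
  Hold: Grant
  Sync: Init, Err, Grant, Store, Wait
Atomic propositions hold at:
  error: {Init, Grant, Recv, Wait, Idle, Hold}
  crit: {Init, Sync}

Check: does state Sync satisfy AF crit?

AF crit: least fixpoint, start Z0 = {Init, Sync}, add states with every successor in Z. Already a fixed point.
Sat(AF crit) = {Init, Sync}
Sync ∈ Sat(AF crit) = {Init, Sync}, so the formula holds at Sync.

Yes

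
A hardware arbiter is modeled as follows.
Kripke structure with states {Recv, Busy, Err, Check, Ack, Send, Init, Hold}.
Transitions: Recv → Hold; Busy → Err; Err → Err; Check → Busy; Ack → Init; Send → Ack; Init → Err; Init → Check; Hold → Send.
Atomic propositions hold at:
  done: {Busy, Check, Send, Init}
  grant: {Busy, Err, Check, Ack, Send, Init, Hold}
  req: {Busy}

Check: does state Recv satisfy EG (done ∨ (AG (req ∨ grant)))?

Sat(req ∨ grant) = {Busy, Err, Check, Ack, Send, Init, Hold}
AG (req ∨ grant): greatest fixpoint, start Z0 = {Busy, Err, Check, Ack, Send, Init, Hold}, keep only states in Sat with every successor in Z. Already a fixed point.
Sat(AG (req ∨ grant)) = {Busy, Err, Check, Ack, Send, Init, Hold}
Sat(done ∨ (AG (req ∨ grant))) = {Busy, Err, Check, Ack, Send, Init, Hold}
EG (done ∨ (AG (req ∨ grant))): greatest fixpoint, start Z0 = {Busy, Err, Check, Ack, Send, Init, Hold}, keep only states in Sat with some successor in Z. Already a fixed point.
Sat(EG (done ∨ (AG (req ∨ grant)))) = {Busy, Err, Check, Ack, Send, Init, Hold}
Recv ∉ Sat(EG (done ∨ (AG (req ∨ grant)))) = {Busy, Err, Check, Ack, Send, Init, Hold}, so the formula does not hold at Recv.

No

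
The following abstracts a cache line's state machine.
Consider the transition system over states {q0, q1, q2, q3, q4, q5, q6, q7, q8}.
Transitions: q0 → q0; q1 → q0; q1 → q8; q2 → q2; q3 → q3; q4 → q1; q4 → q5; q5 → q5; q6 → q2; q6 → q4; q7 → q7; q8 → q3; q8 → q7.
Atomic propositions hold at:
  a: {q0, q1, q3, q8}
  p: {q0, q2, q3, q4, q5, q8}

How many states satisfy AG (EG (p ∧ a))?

2

Sat(p ∧ a) = {q0, q3, q8}
EG (p ∧ a): greatest fixpoint, start Z0 = {q0, q3, q8}, keep only states in Sat with some successor in Z. Already a fixed point.
Sat(EG (p ∧ a)) = {q0, q3, q8}
AG (EG (p ∧ a)): greatest fixpoint, start Z0 = {q0, q3, q8}, keep only states in Sat with every successor in Z. Z1 = {q0, q3}; fixed.
Sat(AG (EG (p ∧ a))) = {q0, q3}
|Sat(AG (EG (p ∧ a)))| = |{q0, q3}| = 2.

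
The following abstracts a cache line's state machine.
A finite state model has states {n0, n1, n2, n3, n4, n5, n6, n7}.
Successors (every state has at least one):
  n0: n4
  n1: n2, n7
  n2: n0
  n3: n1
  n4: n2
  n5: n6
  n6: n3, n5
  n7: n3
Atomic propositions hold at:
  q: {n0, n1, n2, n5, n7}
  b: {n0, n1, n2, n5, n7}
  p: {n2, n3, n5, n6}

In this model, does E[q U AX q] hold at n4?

Yes

Sat(AX q) = {s : every successor in {n0, n1, n2, n5, n7}} = {n1, n2, n3, n4}
E[q U AX q]: least fixpoint, start Z0 = Sat(AX q) = {n1, n2, n3, n4}, add states in Sat(q) with some successor in Z. Z1 = {n0, n1, n2, n3, n4, n7}; fixed.
Sat(E[q U AX q]) = {n0, n1, n2, n3, n4, n7}
n4 ∈ Sat(E[q U AX q]) = {n0, n1, n2, n3, n4, n7}, so the formula holds at n4.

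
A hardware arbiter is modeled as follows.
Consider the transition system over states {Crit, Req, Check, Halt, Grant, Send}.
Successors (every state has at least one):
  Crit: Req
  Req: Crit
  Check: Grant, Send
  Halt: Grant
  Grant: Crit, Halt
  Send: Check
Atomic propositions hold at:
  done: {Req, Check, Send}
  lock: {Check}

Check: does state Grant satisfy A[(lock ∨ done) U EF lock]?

No

Sat(lock ∨ done) = {Req, Check, Send}
EF lock: least fixpoint, start Z0 = {Check}, add states with some successor in Z. Z1 = {Check, Send}; fixed.
Sat(EF lock) = {Check, Send}
A[(lock ∨ done) U EF lock]: least fixpoint, start Z0 = Sat(EF lock) = {Check, Send}, add states in Sat(lock ∨ done) with every successor in Z. Already a fixed point.
Sat(A[(lock ∨ done) U EF lock]) = {Check, Send}
Grant ∉ Sat(A[(lock ∨ done) U EF lock]) = {Check, Send}, so the formula does not hold at Grant.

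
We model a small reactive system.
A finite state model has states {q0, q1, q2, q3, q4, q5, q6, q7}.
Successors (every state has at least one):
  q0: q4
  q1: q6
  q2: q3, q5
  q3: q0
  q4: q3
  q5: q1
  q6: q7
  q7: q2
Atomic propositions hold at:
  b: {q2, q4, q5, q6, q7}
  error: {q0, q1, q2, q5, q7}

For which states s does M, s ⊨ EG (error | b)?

{q1, q2, q5, q6, q7}

Sat(error | b) = {q0, q1, q2, q4, q5, q6, q7}
EG (error | b): greatest fixpoint, start Z0 = {q0, q1, q2, q4, q5, q6, q7}, keep only states in Sat with some successor in Z. Z1 = {q0, q1, q2, q5, q6, q7}; Z2 = {q1, q2, q5, q6, q7}; fixed.
Sat(EG (error | b)) = {q1, q2, q5, q6, q7}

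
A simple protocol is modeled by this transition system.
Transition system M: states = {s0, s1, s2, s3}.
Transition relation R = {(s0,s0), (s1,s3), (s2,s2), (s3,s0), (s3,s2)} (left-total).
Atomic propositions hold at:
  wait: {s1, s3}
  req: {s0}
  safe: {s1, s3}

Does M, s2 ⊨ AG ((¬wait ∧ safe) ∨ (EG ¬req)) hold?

Sat(¬wait) = {s0, s2}
Sat(¬wait ∧ safe) = ∅
Sat(¬req) = {s1, s2, s3}
EG ¬req: greatest fixpoint, start Z0 = {s1, s2, s3}, keep only states in Sat with some successor in Z. Already a fixed point.
Sat(EG ¬req) = {s1, s2, s3}
Sat((¬wait ∧ safe) ∨ (EG ¬req)) = {s1, s2, s3}
AG ((¬wait ∧ safe) ∨ (EG ¬req)): greatest fixpoint, start Z0 = {s1, s2, s3}, keep only states in Sat with every successor in Z. Z1 = {s1, s2}; Z2 = {s2}; fixed.
Sat(AG ((¬wait ∧ safe) ∨ (EG ¬req))) = {s2}
s2 ∈ Sat(AG ((¬wait ∧ safe) ∨ (EG ¬req))) = {s2}, so the formula holds at s2.

Yes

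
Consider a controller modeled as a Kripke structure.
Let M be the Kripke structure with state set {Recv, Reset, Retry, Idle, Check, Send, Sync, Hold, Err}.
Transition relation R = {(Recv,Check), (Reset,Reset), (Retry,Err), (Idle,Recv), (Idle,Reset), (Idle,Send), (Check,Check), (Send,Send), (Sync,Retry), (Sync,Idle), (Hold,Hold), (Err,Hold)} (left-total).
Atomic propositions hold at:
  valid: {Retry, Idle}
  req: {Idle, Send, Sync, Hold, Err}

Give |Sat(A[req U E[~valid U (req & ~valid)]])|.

4

Sat(~valid) = {Recv, Reset, Check, Send, Sync, Hold, Err}
Sat(req & ~valid) = {Send, Sync, Hold, Err}
E[~valid U (req & ~valid)]: least fixpoint, start Z0 = Sat((req & ~valid)) = {Send, Sync, Hold, Err}, add states in Sat(~valid) with some successor in Z. Already a fixed point.
Sat(E[~valid U (req & ~valid)]) = {Send, Sync, Hold, Err}
A[req U E[~valid U (req & ~valid)]]: least fixpoint, start Z0 = Sat(E[~valid U (req & ~valid)]) = {Send, Sync, Hold, Err}, add states in Sat(req) with every successor in Z. Already a fixed point.
Sat(A[req U E[~valid U (req & ~valid)]]) = {Send, Sync, Hold, Err}
|Sat(A[req U E[~valid U (req & ~valid)]])| = |{Send, Sync, Hold, Err}| = 4.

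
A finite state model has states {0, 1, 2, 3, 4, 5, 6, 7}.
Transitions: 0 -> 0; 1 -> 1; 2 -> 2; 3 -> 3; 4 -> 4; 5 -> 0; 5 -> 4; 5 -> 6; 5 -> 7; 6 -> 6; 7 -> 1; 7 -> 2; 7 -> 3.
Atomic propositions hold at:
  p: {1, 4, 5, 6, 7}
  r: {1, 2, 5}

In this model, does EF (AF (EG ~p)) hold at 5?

Sat(~p) = {0, 2, 3}
EG ~p: greatest fixpoint, start Z0 = {0, 2, 3}, keep only states in Sat with some successor in Z. Already a fixed point.
Sat(EG ~p) = {0, 2, 3}
AF (EG ~p): least fixpoint, start Z0 = {0, 2, 3}, add states with every successor in Z. Already a fixed point.
Sat(AF (EG ~p)) = {0, 2, 3}
EF (AF (EG ~p)): least fixpoint, start Z0 = {0, 2, 3}, add states with some successor in Z. Z1 = {0, 2, 3, 5, 7}; fixed.
Sat(EF (AF (EG ~p))) = {0, 2, 3, 5, 7}
5 ∈ Sat(EF (AF (EG ~p))) = {0, 2, 3, 5, 7}, so the formula holds at 5.

Yes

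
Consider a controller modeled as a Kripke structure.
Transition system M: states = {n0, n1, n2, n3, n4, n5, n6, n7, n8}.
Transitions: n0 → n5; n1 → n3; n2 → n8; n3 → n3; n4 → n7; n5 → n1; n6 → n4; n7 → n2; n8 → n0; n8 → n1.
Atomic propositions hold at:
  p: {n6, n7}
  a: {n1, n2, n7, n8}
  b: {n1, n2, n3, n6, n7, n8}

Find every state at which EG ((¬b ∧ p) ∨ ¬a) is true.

Sat(¬b) = {n0, n4, n5}
Sat(¬b ∧ p) = ∅
Sat(¬a) = {n0, n3, n4, n5, n6}
Sat((¬b ∧ p) ∨ ¬a) = {n0, n3, n4, n5, n6}
EG ((¬b ∧ p) ∨ ¬a): greatest fixpoint, start Z0 = {n0, n3, n4, n5, n6}, keep only states in Sat with some successor in Z. Z1 = {n0, n3, n6}; Z2 = {n3}; fixed.
Sat(EG ((¬b ∧ p) ∨ ¬a)) = {n3}

{n3}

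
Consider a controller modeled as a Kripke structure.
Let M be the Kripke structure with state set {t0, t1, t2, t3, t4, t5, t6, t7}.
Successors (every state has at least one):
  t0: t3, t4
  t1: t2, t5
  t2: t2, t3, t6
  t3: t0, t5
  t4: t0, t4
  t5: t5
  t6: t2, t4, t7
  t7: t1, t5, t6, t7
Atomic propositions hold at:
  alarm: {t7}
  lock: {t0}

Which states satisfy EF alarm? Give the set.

EF alarm: least fixpoint, start Z0 = {t7}, add states with some successor in Z. Z1 = {t6, t7}; Z2 = {t2, t6, t7}; Z3 = {t1, t2, t6, t7}; fixed.
Sat(EF alarm) = {t1, t2, t6, t7}

{t1, t2, t6, t7}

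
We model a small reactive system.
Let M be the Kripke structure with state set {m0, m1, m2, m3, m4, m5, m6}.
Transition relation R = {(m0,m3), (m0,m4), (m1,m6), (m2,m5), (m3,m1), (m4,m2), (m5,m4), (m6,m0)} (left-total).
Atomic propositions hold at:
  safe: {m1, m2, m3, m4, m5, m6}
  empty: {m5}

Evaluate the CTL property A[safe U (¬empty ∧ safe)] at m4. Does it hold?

Sat(¬empty) = {m0, m1, m2, m3, m4, m6}
Sat(¬empty ∧ safe) = {m1, m2, m3, m4, m6}
A[safe U (¬empty ∧ safe)]: least fixpoint, start Z0 = Sat((¬empty ∧ safe)) = {m1, m2, m3, m4, m6}, add states in Sat(safe) with every successor in Z. Z1 = {m1, m2, m3, m4, m5, m6}; fixed.
Sat(A[safe U (¬empty ∧ safe)]) = {m1, m2, m3, m4, m5, m6}
m4 ∈ Sat(A[safe U (¬empty ∧ safe)]) = {m1, m2, m3, m4, m5, m6}, so the formula holds at m4.

Yes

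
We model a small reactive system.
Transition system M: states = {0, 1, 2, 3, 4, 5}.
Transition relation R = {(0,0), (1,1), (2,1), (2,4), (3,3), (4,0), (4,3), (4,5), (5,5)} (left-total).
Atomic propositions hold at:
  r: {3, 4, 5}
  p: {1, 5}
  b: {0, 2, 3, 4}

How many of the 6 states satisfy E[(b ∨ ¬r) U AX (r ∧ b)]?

3

Sat(¬r) = {0, 1, 2}
Sat(b ∨ ¬r) = {0, 1, 2, 3, 4}
Sat(r ∧ b) = {3, 4}
Sat(AX (r ∧ b)) = {s : every successor in {3, 4}} = {3}
E[(b ∨ ¬r) U AX (r ∧ b)]: least fixpoint, start Z0 = Sat(AX (r ∧ b)) = {3}, add states in Sat(b ∨ ¬r) with some successor in Z. Z1 = {3, 4}; Z2 = {2, 3, 4}; fixed.
Sat(E[(b ∨ ¬r) U AX (r ∧ b)]) = {2, 3, 4}
|Sat(E[(b ∨ ¬r) U AX (r ∧ b)])| = |{2, 3, 4}| = 3.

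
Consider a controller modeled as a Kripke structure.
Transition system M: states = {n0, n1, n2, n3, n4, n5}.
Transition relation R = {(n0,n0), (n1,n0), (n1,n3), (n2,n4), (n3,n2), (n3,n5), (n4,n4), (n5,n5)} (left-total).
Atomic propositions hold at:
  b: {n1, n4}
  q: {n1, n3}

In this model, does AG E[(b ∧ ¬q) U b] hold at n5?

Sat(¬q) = {n0, n2, n4, n5}
Sat(b ∧ ¬q) = {n4}
E[(b ∧ ¬q) U b]: least fixpoint, start Z0 = Sat(b) = {n1, n4}, add states in Sat(b ∧ ¬q) with some successor in Z. Already a fixed point.
Sat(E[(b ∧ ¬q) U b]) = {n1, n4}
AG E[(b ∧ ¬q) U b]: greatest fixpoint, start Z0 = {n1, n4}, keep only states in Sat with every successor in Z. Z1 = {n4}; fixed.
Sat(AG E[(b ∧ ¬q) U b]) = {n4}
n5 ∉ Sat(AG E[(b ∧ ¬q) U b]) = {n4}, so the formula does not hold at n5.

No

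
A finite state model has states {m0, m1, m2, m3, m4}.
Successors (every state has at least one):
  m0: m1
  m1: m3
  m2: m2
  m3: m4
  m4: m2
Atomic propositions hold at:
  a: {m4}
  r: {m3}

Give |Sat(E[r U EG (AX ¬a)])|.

Sat(¬a) = {m0, m1, m2, m3}
Sat(AX ¬a) = {s : every successor in {m0, m1, m2, m3}} = {m0, m1, m2, m4}
EG (AX ¬a): greatest fixpoint, start Z0 = {m0, m1, m2, m4}, keep only states in Sat with some successor in Z. Z1 = {m0, m2, m4}; Z2 = {m2, m4}; fixed.
Sat(EG (AX ¬a)) = {m2, m4}
E[r U EG (AX ¬a)]: least fixpoint, start Z0 = Sat(EG (AX ¬a)) = {m2, m4}, add states in Sat(r) with some successor in Z. Z1 = {m2, m3, m4}; fixed.
Sat(E[r U EG (AX ¬a)]) = {m2, m3, m4}
|Sat(E[r U EG (AX ¬a)])| = |{m2, m3, m4}| = 3.

3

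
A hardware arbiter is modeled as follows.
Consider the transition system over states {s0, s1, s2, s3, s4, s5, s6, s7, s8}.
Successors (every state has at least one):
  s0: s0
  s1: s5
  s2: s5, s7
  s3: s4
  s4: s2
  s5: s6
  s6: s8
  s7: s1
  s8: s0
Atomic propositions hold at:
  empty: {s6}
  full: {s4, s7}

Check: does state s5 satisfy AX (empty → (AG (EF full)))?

EF full: least fixpoint, start Z0 = {s4, s7}, add states with some successor in Z. Z1 = {s2, s3, s4, s7}; fixed.
Sat(EF full) = {s2, s3, s4, s7}
AG (EF full): greatest fixpoint, start Z0 = {s2, s3, s4, s7}, keep only states in Sat with every successor in Z. Z1 = {s3, s4}; Z2 = {s3}; Z3 = ∅; fixed.
Sat(AG (EF full)) = ∅
Sat(empty → (AG (EF full))) = {s0, s1, s2, s3, s4, s5, s7, s8}
Sat(AX (empty → (AG (EF full)))) = {s : every successor in {s0, s1, s2, s3, s4, s5, s7, s8}} = {s0, s1, s2, s3, s4, s6, s7, s8}
s5 ∉ Sat(AX (empty → (AG (EF full)))) = {s0, s1, s2, s3, s4, s6, s7, s8}, so the formula does not hold at s5.

No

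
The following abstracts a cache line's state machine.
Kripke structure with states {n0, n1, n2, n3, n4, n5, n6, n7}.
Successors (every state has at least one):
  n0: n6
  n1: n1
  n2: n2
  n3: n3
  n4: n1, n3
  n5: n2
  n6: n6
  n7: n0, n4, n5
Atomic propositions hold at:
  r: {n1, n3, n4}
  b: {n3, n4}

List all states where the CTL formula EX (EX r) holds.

Sat(EX r) = {s : some successor in {n1, n3, n4}} = {n1, n3, n4, n7}
Sat(EX (EX r)) = {s : some successor in {n1, n3, n4, n7}} = {n1, n3, n4, n7}

{n1, n3, n4, n7}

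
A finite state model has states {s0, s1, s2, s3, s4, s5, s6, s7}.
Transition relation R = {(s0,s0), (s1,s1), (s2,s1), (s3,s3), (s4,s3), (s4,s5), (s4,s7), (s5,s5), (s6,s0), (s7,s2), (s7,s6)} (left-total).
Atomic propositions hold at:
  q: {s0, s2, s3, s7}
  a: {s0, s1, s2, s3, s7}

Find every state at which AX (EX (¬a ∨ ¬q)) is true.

Sat(¬a) = {s4, s5, s6}
Sat(¬q) = {s1, s4, s5, s6}
Sat(¬a ∨ ¬q) = {s1, s4, s5, s6}
Sat(EX (¬a ∨ ¬q)) = {s : some successor in {s1, s4, s5, s6}} = {s1, s2, s4, s5, s7}
Sat(AX (EX (¬a ∨ ¬q))) = {s : every successor in {s1, s2, s4, s5, s7}} = {s1, s2, s5}

{s1, s2, s5}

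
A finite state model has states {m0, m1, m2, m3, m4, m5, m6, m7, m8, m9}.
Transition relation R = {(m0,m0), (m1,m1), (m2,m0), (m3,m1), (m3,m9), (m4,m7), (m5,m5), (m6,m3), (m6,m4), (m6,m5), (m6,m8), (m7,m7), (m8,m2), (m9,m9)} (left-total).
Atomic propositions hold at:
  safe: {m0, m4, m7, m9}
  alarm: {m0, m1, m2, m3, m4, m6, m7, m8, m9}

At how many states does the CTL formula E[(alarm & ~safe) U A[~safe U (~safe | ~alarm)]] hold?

Sat(~safe) = {m1, m2, m3, m5, m6, m8}
Sat(alarm & ~safe) = {m1, m2, m3, m6, m8}
Sat(~alarm) = {m5}
Sat(~safe | ~alarm) = {m1, m2, m3, m5, m6, m8}
A[~safe U (~safe | ~alarm)]: least fixpoint, start Z0 = Sat((~safe | ~alarm)) = {m1, m2, m3, m5, m6, m8}, add states in Sat(~safe) with every successor in Z. Already a fixed point.
Sat(A[~safe U (~safe | ~alarm)]) = {m1, m2, m3, m5, m6, m8}
E[(alarm & ~safe) U A[~safe U (~safe | ~alarm)]]: least fixpoint, start Z0 = Sat(A[~safe U (~safe | ~alarm)]) = {m1, m2, m3, m5, m6, m8}, add states in Sat(alarm & ~safe) with some successor in Z. Already a fixed point.
Sat(E[(alarm & ~safe) U A[~safe U (~safe | ~alarm)]]) = {m1, m2, m3, m5, m6, m8}
|Sat(E[(alarm & ~safe) U A[~safe U (~safe | ~alarm)]])| = |{m1, m2, m3, m5, m6, m8}| = 6.

6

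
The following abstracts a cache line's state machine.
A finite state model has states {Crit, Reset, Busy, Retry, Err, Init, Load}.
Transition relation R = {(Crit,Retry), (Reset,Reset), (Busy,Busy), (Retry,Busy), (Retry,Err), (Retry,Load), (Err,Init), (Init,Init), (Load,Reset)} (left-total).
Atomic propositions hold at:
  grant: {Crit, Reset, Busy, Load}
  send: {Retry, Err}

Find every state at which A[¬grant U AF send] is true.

Sat(¬grant) = {Retry, Err, Init}
AF send: least fixpoint, start Z0 = {Retry, Err}, add states with every successor in Z. Z1 = {Crit, Retry, Err}; fixed.
Sat(AF send) = {Crit, Retry, Err}
A[¬grant U AF send]: least fixpoint, start Z0 = Sat(AF send) = {Crit, Retry, Err}, add states in Sat(¬grant) with every successor in Z. Already a fixed point.
Sat(A[¬grant U AF send]) = {Crit, Retry, Err}

{Crit, Retry, Err}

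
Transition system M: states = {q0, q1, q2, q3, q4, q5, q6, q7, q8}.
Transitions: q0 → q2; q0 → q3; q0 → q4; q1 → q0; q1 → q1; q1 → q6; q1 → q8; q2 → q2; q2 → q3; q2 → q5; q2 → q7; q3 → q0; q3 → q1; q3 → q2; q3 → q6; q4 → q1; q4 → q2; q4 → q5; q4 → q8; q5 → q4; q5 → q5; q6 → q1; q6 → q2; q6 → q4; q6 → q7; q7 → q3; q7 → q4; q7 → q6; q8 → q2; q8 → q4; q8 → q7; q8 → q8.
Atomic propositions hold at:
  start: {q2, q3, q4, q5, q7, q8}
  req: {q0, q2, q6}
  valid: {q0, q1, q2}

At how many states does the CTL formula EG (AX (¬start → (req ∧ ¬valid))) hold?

4

Sat(¬start) = {q0, q1, q6}
Sat(¬valid) = {q3, q4, q5, q6, q7, q8}
Sat(req ∧ ¬valid) = {q6}
Sat(¬start → (req ∧ ¬valid)) = {q2, q3, q4, q5, q6, q7, q8}
Sat(AX (¬start → (req ∧ ¬valid))) = {s : every successor in {q2, q3, q4, q5, q6, q7, q8}} = {q0, q2, q5, q7, q8}
EG (AX (¬start → (req ∧ ¬valid))): greatest fixpoint, start Z0 = {q0, q2, q5, q7, q8}, keep only states in Sat with some successor in Z. Z1 = {q0, q2, q5, q8}; fixed.
Sat(EG (AX (¬start → (req ∧ ¬valid)))) = {q0, q2, q5, q8}
|Sat(EG (AX (¬start → (req ∧ ¬valid))))| = |{q0, q2, q5, q8}| = 4.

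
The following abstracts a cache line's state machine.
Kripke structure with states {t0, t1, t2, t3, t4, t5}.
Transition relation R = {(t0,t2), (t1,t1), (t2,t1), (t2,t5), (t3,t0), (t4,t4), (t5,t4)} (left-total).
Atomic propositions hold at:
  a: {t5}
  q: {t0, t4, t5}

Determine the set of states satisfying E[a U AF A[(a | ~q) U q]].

{t0, t3, t4, t5}

Sat(~q) = {t1, t2, t3}
Sat(a | ~q) = {t1, t2, t3, t5}
A[(a | ~q) U q]: least fixpoint, start Z0 = Sat(q) = {t0, t4, t5}, add states in Sat(a | ~q) with every successor in Z. Z1 = {t0, t3, t4, t5}; fixed.
Sat(A[(a | ~q) U q]) = {t0, t3, t4, t5}
AF A[(a | ~q) U q]: least fixpoint, start Z0 = {t0, t3, t4, t5}, add states with every successor in Z. Already a fixed point.
Sat(AF A[(a | ~q) U q]) = {t0, t3, t4, t5}
E[a U AF A[(a | ~q) U q]]: least fixpoint, start Z0 = Sat(AF A[(a | ~q) U q]) = {t0, t3, t4, t5}, add states in Sat(a) with some successor in Z. Already a fixed point.
Sat(E[a U AF A[(a | ~q) U q]]) = {t0, t3, t4, t5}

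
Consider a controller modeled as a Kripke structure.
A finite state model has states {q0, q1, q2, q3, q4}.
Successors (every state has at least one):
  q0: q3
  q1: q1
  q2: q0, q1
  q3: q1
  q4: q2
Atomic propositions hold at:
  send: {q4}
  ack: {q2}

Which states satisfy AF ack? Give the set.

AF ack: least fixpoint, start Z0 = {q2}, add states with every successor in Z. Z1 = {q2, q4}; fixed.
Sat(AF ack) = {q2, q4}

{q2, q4}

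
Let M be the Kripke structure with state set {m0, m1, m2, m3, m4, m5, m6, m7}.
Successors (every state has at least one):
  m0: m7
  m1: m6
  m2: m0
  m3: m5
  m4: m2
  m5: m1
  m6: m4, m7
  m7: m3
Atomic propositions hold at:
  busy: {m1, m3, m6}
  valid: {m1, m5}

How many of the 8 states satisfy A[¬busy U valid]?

2

Sat(¬busy) = {m0, m2, m4, m5, m7}
A[¬busy U valid]: least fixpoint, start Z0 = Sat(valid) = {m1, m5}, add states in Sat(¬busy) with every successor in Z. Already a fixed point.
Sat(A[¬busy U valid]) = {m1, m5}
|Sat(A[¬busy U valid])| = |{m1, m5}| = 2.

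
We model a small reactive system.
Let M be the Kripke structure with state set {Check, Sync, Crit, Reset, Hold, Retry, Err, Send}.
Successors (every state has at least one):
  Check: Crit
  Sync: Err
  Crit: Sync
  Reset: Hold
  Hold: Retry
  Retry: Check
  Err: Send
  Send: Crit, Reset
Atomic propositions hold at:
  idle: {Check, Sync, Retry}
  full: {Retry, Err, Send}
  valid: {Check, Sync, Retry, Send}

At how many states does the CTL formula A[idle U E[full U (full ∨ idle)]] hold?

Sat(full ∨ idle) = {Check, Sync, Retry, Err, Send}
E[full U (full ∨ idle)]: least fixpoint, start Z0 = Sat((full ∨ idle)) = {Check, Sync, Retry, Err, Send}, add states in Sat(full) with some successor in Z. Already a fixed point.
Sat(E[full U (full ∨ idle)]) = {Check, Sync, Retry, Err, Send}
A[idle U E[full U (full ∨ idle)]]: least fixpoint, start Z0 = Sat(E[full U (full ∨ idle)]) = {Check, Sync, Retry, Err, Send}, add states in Sat(idle) with every successor in Z. Already a fixed point.
Sat(A[idle U E[full U (full ∨ idle)]]) = {Check, Sync, Retry, Err, Send}
|Sat(A[idle U E[full U (full ∨ idle)]])| = |{Check, Sync, Retry, Err, Send}| = 5.

5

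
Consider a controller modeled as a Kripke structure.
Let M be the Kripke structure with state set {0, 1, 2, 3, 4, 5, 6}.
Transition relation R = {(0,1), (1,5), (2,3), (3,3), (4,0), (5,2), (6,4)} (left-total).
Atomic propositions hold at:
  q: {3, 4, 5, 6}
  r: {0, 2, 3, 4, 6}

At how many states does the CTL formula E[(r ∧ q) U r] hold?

Sat(r ∧ q) = {3, 4, 6}
E[(r ∧ q) U r]: least fixpoint, start Z0 = Sat(r) = {0, 2, 3, 4, 6}, add states in Sat(r ∧ q) with some successor in Z. Already a fixed point.
Sat(E[(r ∧ q) U r]) = {0, 2, 3, 4, 6}
|Sat(E[(r ∧ q) U r])| = |{0, 2, 3, 4, 6}| = 5.

5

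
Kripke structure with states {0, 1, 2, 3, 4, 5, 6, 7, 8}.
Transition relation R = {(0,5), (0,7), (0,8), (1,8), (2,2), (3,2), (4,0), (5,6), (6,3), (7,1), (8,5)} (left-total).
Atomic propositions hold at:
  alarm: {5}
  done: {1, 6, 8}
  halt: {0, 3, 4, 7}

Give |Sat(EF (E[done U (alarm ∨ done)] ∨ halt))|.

8

Sat(alarm ∨ done) = {1, 5, 6, 8}
E[done U (alarm ∨ done)]: least fixpoint, start Z0 = Sat((alarm ∨ done)) = {1, 5, 6, 8}, add states in Sat(done) with some successor in Z. Already a fixed point.
Sat(E[done U (alarm ∨ done)]) = {1, 5, 6, 8}
Sat(E[done U (alarm ∨ done)] ∨ halt) = {0, 1, 3, 4, 5, 6, 7, 8}
EF (E[done U (alarm ∨ done)] ∨ halt): least fixpoint, start Z0 = {0, 1, 3, 4, 5, 6, 7, 8}, add states with some successor in Z. Already a fixed point.
Sat(EF (E[done U (alarm ∨ done)] ∨ halt)) = {0, 1, 3, 4, 5, 6, 7, 8}
|Sat(EF (E[done U (alarm ∨ done)] ∨ halt))| = |{0, 1, 3, 4, 5, 6, 7, 8}| = 8.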